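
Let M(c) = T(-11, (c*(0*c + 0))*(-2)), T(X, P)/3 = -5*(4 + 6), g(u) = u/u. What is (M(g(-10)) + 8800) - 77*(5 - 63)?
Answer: 13116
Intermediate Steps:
g(u) = 1
T(X, P) = -150 (T(X, P) = 3*(-5*(4 + 6)) = 3*(-5*10) = 3*(-50) = -150)
M(c) = -150
(M(g(-10)) + 8800) - 77*(5 - 63) = (-150 + 8800) - 77*(5 - 63) = 8650 - 77*(-58) = 8650 + 4466 = 13116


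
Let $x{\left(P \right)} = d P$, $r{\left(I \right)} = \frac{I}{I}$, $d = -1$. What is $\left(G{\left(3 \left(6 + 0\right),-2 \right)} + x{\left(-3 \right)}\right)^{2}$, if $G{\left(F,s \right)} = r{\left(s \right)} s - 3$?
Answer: $4$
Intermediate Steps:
$r{\left(I \right)} = 1$
$G{\left(F,s \right)} = -3 + s$ ($G{\left(F,s \right)} = 1 s - 3 = s - 3 = -3 + s$)
$x{\left(P \right)} = - P$
$\left(G{\left(3 \left(6 + 0\right),-2 \right)} + x{\left(-3 \right)}\right)^{2} = \left(\left(-3 - 2\right) - -3\right)^{2} = \left(-5 + 3\right)^{2} = \left(-2\right)^{2} = 4$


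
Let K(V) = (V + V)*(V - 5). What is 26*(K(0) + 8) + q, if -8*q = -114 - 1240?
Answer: 1509/4 ≈ 377.25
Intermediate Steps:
K(V) = 2*V*(-5 + V) (K(V) = (2*V)*(-5 + V) = 2*V*(-5 + V))
q = 677/4 (q = -(-114 - 1240)/8 = -⅛*(-1354) = 677/4 ≈ 169.25)
26*(K(0) + 8) + q = 26*(2*0*(-5 + 0) + 8) + 677/4 = 26*(2*0*(-5) + 8) + 677/4 = 26*(0 + 8) + 677/4 = 26*8 + 677/4 = 208 + 677/4 = 1509/4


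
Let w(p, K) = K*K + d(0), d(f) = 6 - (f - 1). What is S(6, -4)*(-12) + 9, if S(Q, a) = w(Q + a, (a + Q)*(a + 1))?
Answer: -507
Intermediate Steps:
d(f) = 7 - f (d(f) = 6 - (-1 + f) = 6 + (1 - f) = 7 - f)
w(p, K) = 7 + K² (w(p, K) = K*K + (7 - 1*0) = K² + (7 + 0) = K² + 7 = 7 + K²)
S(Q, a) = 7 + (1 + a)²*(Q + a)² (S(Q, a) = 7 + ((a + Q)*(a + 1))² = 7 + ((Q + a)*(1 + a))² = 7 + ((1 + a)*(Q + a))² = 7 + (1 + a)²*(Q + a)²)
S(6, -4)*(-12) + 9 = (7 + (6 - 4 + (-4)² + 6*(-4))²)*(-12) + 9 = (7 + (6 - 4 + 16 - 24)²)*(-12) + 9 = (7 + (-6)²)*(-12) + 9 = (7 + 36)*(-12) + 9 = 43*(-12) + 9 = -516 + 9 = -507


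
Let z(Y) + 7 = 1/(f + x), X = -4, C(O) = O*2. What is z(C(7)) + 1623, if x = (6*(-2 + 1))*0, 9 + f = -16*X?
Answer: 88881/55 ≈ 1616.0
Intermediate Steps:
C(O) = 2*O
f = 55 (f = -9 - 16*(-4) = -9 + 64 = 55)
x = 0 (x = (6*(-1))*0 = -6*0 = 0)
z(Y) = -384/55 (z(Y) = -7 + 1/(55 + 0) = -7 + 1/55 = -384/55)
z(C(7)) + 1623 = -384/55 + 1623 = 88881/55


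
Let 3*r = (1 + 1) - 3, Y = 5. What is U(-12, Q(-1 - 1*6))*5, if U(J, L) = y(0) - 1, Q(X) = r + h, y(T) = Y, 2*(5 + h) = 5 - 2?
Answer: 20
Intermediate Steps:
h = -7/2 (h = -5 + (5 - 2)/2 = -5 + (½)*3 = -5 + 3/2 = -7/2 ≈ -3.5000)
y(T) = 5
r = -⅓ (r = ((1 + 1) - 3)/3 = (2 - 3)/3 = (⅓)*(-1) = -⅓ ≈ -0.33333)
Q(X) = -23/6 (Q(X) = -⅓ - 7/2 = -23/6)
U(J, L) = 4 (U(J, L) = 5 - 1 = 4)
U(-12, Q(-1 - 1*6))*5 = 4*5 = 20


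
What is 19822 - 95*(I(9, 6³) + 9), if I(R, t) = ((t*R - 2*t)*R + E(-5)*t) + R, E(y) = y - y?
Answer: -1274648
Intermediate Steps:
E(y) = 0
I(R, t) = R + R*(-2*t + R*t) (I(R, t) = ((t*R - 2*t)*R + 0*t) + R = ((R*t - 2*t)*R + 0) + R = ((-2*t + R*t)*R + 0) + R = (R*(-2*t + R*t) + 0) + R = R*(-2*t + R*t) + R = R + R*(-2*t + R*t))
19822 - 95*(I(9, 6³) + 9) = 19822 - 95*(9*(1 - 2*6³ + 9*6³) + 9) = 19822 - 95*(9*(1 - 2*216 + 9*216) + 9) = 19822 - 95*(9*(1 - 432 + 1944) + 9) = 19822 - 95*(9*1513 + 9) = 19822 - 95*(13617 + 9) = 19822 - 95*13626 = 19822 - 1*1294470 = 19822 - 1294470 = -1274648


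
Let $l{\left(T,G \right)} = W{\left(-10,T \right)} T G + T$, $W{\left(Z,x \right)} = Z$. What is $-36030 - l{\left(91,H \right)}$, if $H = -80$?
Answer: $-108921$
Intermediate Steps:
$l{\left(T,G \right)} = T - 10 G T$ ($l{\left(T,G \right)} = - 10 T G + T = - 10 G T + T = T - 10 G T$)
$-36030 - l{\left(91,H \right)} = -36030 - 91 \left(1 - -800\right) = -36030 - 91 \left(1 + 800\right) = -36030 - 91 \cdot 801 = -36030 - 72891 = -108921$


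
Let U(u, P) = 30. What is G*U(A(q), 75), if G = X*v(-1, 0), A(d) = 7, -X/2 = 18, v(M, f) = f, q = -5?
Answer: 0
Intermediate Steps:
X = -36 (X = -2*18 = -36)
G = 0 (G = -36*0 = 0)
G*U(A(q), 75) = 0*30 = 0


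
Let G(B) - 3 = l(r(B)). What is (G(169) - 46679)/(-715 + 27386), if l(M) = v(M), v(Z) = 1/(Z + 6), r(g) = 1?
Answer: -326731/186697 ≈ -1.7501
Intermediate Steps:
v(Z) = 1/(6 + Z)
l(M) = 1/(6 + M)
G(B) = 22/7 (G(B) = 3 + 1/(6 + 1) = 3 + 1/7 = 3 + ⅐ = 22/7)
(G(169) - 46679)/(-715 + 27386) = (22/7 - 46679)/(-715 + 27386) = -326731/7/26671 = -326731/7*1/26671 = -326731/186697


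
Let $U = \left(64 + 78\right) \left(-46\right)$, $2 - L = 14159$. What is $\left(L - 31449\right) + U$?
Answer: $-52138$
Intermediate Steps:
$L = -14157$ ($L = 2 - 14159 = -14157$)
$U = -6532$ ($U = 142 \left(-46\right) = -6532$)
$\left(L - 31449\right) + U = \left(-14157 - 31449\right) - 6532 = -45606 - 6532 = -52138$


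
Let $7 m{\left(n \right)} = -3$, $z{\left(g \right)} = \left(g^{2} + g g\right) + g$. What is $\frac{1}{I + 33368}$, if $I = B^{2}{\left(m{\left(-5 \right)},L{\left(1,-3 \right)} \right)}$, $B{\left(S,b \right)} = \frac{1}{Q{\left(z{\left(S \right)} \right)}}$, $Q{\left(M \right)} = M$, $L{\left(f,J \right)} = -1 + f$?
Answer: $\frac{9}{302713} \approx 2.9731 \cdot 10^{-5}$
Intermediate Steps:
$z{\left(g \right)} = g + 2 g^{2}$ ($z{\left(g \right)} = \left(g^{2} + g^{2}\right) + g = 2 g^{2} + g = g + 2 g^{2}$)
$m{\left(n \right)} = - \frac{3}{7}$ ($m{\left(n \right)} = \frac{1}{7} \left(-3\right) = - \frac{3}{7}$)
$B{\left(S,b \right)} = \frac{1}{S \left(1 + 2 S\right)}$
$I = \frac{2401}{9}$ ($I = \left(\frac{1}{\left(- \frac{3}{7}\right) \left(1 + 2 \left(- \frac{3}{7}\right)\right)}\right)^{2} = \left(- \frac{7}{3 \left(1 - \frac{6}{7}\right)}\right)^{2} = \left(- \frac{7 \frac{1}{\frac{1}{7}}}{3}\right)^{2} = \left(\left(- \frac{7}{3}\right) 7\right)^{2} = \left(- \frac{49}{3}\right)^{2} = \frac{2401}{9} \approx 266.78$)
$\frac{1}{I + 33368} = \frac{1}{\frac{2401}{9} + 33368} = \frac{1}{\frac{302713}{9}} = \frac{9}{302713}$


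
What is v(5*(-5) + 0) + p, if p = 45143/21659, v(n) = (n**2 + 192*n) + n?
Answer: -90922657/21659 ≈ -4197.9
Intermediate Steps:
v(n) = n**2 + 193*n
p = 45143/21659 (p = 45143*(1/21659) = 45143/21659 ≈ 2.0843)
v(5*(-5) + 0) + p = (5*(-5) + 0)*(193 + (5*(-5) + 0)) + 45143/21659 = (-25 + 0)*(193 + (-25 + 0)) + 45143/21659 = -25*(193 - 25) + 45143/21659 = -25*168 + 45143/21659 = -4200 + 45143/21659 = -90922657/21659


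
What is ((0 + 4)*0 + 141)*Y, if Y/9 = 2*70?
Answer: 177660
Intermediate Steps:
Y = 1260 (Y = 9*(2*70) = 9*140 = 1260)
((0 + 4)*0 + 141)*Y = ((0 + 4)*0 + 141)*1260 = (4*0 + 141)*1260 = (0 + 141)*1260 = 141*1260 = 177660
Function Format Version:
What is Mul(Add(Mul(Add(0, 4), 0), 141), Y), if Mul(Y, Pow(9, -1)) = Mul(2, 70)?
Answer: 177660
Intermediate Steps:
Y = 1260 (Y = Mul(9, Mul(2, 70)) = Mul(9, 140) = 1260)
Mul(Add(Mul(Add(0, 4), 0), 141), Y) = Mul(Add(Mul(Add(0, 4), 0), 141), 1260) = Mul(Add(Mul(4, 0), 141), 1260) = Mul(Add(0, 141), 1260) = Mul(141, 1260) = 177660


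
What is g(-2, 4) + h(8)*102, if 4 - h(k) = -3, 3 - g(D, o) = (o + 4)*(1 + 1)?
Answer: 701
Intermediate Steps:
g(D, o) = -5 - 2*o (g(D, o) = 3 - (o + 4)*(1 + 1) = 3 - (4 + o)*2 = 3 - (8 + 2*o) = 3 + (-8 - 2*o) = -5 - 2*o)
h(k) = 7 (h(k) = 4 - 1*(-3) = 4 + 3 = 7)
g(-2, 4) + h(8)*102 = (-5 - 2*4) + 7*102 = (-5 - 8) + 714 = -13 + 714 = 701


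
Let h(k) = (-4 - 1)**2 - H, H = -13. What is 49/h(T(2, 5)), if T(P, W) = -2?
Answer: 49/38 ≈ 1.2895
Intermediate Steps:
h(k) = 38 (h(k) = (-4 - 1)**2 - 1*(-13) = (-5)**2 + 13 = 25 + 13 = 38)
49/h(T(2, 5)) = 49/38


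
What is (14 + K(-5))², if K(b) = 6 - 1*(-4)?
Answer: 576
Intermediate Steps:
K(b) = 10 (K(b) = 6 + 4 = 10)
(14 + K(-5))² = (14 + 10)² = 24² = 576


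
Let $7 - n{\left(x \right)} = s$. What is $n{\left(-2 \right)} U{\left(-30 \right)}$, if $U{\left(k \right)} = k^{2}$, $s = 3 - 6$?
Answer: $9000$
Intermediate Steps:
$s = -3$ ($s = 3 - 6 = -3$)
$n{\left(x \right)} = 10$ ($n{\left(x \right)} = 7 - -3 = 7 + 3 = 10$)
$n{\left(-2 \right)} U{\left(-30 \right)} = 10 \left(-30\right)^{2} = 10 \cdot 900 = 9000$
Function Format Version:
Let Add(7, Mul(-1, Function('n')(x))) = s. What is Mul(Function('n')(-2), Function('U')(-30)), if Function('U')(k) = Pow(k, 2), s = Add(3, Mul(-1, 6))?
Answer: 9000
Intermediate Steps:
s = -3 (s = Add(3, -6) = -3)
Function('n')(x) = 10 (Function('n')(x) = Add(7, Mul(-1, -3)) = Add(7, 3) = 10)
Mul(Function('n')(-2), Function('U')(-30)) = Mul(10, Pow(-30, 2)) = Mul(10, 900) = 9000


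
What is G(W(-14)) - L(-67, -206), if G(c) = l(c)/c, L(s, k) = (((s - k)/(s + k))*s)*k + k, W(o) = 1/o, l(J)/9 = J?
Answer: 1977173/273 ≈ 7242.4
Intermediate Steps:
l(J) = 9*J
L(s, k) = k + k*s*(s - k)/(k + s) (L(s, k) = (((s - k)/(k + s))*s)*k + k = (s*(s - k)/(k + s))*k + k = k*s*(s - k)/(k + s) + k = k + k*s*(s - k)/(k + s))
G(c) = 9 (G(c) = (9*c)/c = 9)
G(W(-14)) - L(-67, -206) = 9 - (-206)*(-206 - 67 + (-67)² - 1*(-206)*(-67))/(-206 - 67) = 9 - (-206)*(-206 - 67 + 4489 - 13802)/(-273) = 9 - (-206)*(-1)*(-9586)/273 = 9 - 1*(-1974716/273) = 9 + 1974716/273 = 1977173/273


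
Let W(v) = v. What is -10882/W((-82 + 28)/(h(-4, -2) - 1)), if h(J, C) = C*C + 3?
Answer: 10882/9 ≈ 1209.1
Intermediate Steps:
h(J, C) = 3 + C² (h(J, C) = C² + 3 = 3 + C²)
-10882/W((-82 + 28)/(h(-4, -2) - 1)) = -10882*((3 + (-2)²) - 1)/(-82 + 28) = -10882/((-54/((3 + 4) - 1))) = -10882/((-54/(7 - 1))) = -10882/((-54/6)) = -10882/((-54*⅙)) = -10882/(-9) = -10882*(-⅑) = 10882/9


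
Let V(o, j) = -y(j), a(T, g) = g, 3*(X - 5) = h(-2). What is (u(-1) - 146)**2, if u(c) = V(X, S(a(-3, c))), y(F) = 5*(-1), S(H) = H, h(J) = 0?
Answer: 19881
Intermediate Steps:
X = 5 (X = 5 + (1/3)*0 = 5 + 0 = 5)
y(F) = -5
V(o, j) = 5 (V(o, j) = -1*(-5) = 5)
u(c) = 5
(u(-1) - 146)**2 = (5 - 146)**2 = (-141)**2 = 19881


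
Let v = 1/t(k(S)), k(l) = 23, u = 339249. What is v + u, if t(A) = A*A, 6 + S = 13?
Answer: 179462722/529 ≈ 3.3925e+5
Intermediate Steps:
S = 7 (S = -6 + 13 = 7)
t(A) = A²
v = 1/529 (v = 1/(23²) = 1/529 ≈ 0.0018904)
v + u = 1/529 + 339249 = 179462722/529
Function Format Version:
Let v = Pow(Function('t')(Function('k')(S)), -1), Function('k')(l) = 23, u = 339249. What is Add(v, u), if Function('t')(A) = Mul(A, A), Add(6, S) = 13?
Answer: Rational(179462722, 529) ≈ 3.3925e+5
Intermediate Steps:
S = 7 (S = Add(-6, 13) = 7)
Function('t')(A) = Pow(A, 2)
v = Rational(1, 529) (v = Pow(Pow(23, 2), -1) = Pow(529, -1) = Rational(1, 529) ≈ 0.0018904)
Add(v, u) = Add(Rational(1, 529), 339249) = Rational(179462722, 529)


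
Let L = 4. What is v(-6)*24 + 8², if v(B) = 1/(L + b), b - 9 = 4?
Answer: 1112/17 ≈ 65.412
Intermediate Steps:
b = 13 (b = 9 + 4 = 13)
v(B) = 1/17 (v(B) = 1/(4 + 13) = 1/17)
v(-6)*24 + 8² = (1/17)*24 + 8² = 24/17 + 64 = 1112/17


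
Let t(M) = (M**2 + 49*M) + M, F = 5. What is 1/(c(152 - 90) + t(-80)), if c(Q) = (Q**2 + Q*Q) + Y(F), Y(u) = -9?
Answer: 1/10079 ≈ 9.9216e-5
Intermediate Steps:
t(M) = M**2 + 50*M
c(Q) = -9 + 2*Q**2 (c(Q) = (Q**2 + Q*Q) - 9 = (Q**2 + Q**2) - 9 = 2*Q**2 - 9 = -9 + 2*Q**2)
1/(c(152 - 90) + t(-80)) = 1/((-9 + 2*(152 - 90)**2) - 80*(50 - 80)) = 1/((-9 + 2*62**2) - 80*(-30)) = 1/((-9 + 2*3844) + 2400) = 1/((-9 + 7688) + 2400) = 1/(7679 + 2400) = 1/10079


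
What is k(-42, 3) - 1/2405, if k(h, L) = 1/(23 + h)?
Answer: -2424/45695 ≈ -0.053047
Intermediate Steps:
k(-42, 3) - 1/2405 = 1/(23 - 42) - 1/2405 = 1/(-19) - 1*1/2405 = -1/19 - 1/2405 = -2424/45695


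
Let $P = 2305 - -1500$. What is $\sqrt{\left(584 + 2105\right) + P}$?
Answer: $\sqrt{6494} \approx 80.585$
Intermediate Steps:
$P = 3805$ ($P = 2305 + 1500 = 3805$)
$\sqrt{\left(584 + 2105\right) + P} = \sqrt{\left(584 + 2105\right) + 3805} = \sqrt{2689 + 3805} = \sqrt{6494}$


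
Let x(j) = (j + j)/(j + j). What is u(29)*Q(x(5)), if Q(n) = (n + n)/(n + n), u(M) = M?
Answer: 29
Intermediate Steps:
x(j) = 1 (x(j) = (2*j)/((2*j)) = (2*j)*(1/(2*j)) = 1)
Q(n) = 1 (Q(n) = (2*n)/((2*n)) = (2*n)*(1/(2*n)) = 1)
u(29)*Q(x(5)) = 29*1 = 29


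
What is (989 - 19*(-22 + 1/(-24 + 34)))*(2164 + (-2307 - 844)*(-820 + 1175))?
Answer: -15687112491/10 ≈ -1.5687e+9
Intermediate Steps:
(989 - 19*(-22 + 1/(-24 + 34)))*(2164 + (-2307 - 844)*(-820 + 1175)) = (989 - 19*(-22 + 1/10))*(2164 - 3151*355) = (989 - 19*(-22 + ⅒))*(2164 - 1118605) = (989 - 19*(-219/10))*(-1116441) = (989 + 4161/10)*(-1116441) = (14051/10)*(-1116441) = -15687112491/10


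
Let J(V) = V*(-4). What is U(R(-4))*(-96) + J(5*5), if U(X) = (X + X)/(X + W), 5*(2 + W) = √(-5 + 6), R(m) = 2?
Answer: -2020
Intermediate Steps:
J(V) = -4*V
W = -9/5 (W = -2 + √(-5 + 6)/5 = -2 + √1/5 = -2 + (⅕)*1 = -2 + ⅕ = -9/5 ≈ -1.8000)
U(X) = 2*X/(-9/5 + X) (U(X) = (X + X)/(X - 9/5) = (2*X)/(-9/5 + X) = 2*X/(-9/5 + X))
U(R(-4))*(-96) + J(5*5) = (10*2/(-9 + 5*2))*(-96) - 20*5 = (10*2/(-9 + 10))*(-96) - 4*25 = (10*2/1)*(-96) - 100 = (10*2*1)*(-96) - 100 = 20*(-96) - 100 = -1920 - 100 = -2020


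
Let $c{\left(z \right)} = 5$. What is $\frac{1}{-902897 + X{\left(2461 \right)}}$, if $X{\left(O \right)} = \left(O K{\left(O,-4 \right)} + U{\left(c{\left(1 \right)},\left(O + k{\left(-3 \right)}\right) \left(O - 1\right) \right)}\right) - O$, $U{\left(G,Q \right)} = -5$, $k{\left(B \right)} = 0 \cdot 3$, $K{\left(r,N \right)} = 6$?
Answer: $- \frac{1}{890597} \approx -1.1228 \cdot 10^{-6}$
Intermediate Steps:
$k{\left(B \right)} = 0$
$X{\left(O \right)} = -5 + 5 O$ ($X{\left(O \right)} = \left(O 6 - 5\right) - O = \left(6 O - 5\right) - O = \left(-5 + 6 O\right) - O = -5 + 5 O$)
$\frac{1}{-902897 + X{\left(2461 \right)}} = \frac{1}{-902897 + \left(-5 + 5 \cdot 2461\right)} = \frac{1}{-902897 + \left(-5 + 12305\right)} = \frac{1}{-902897 + 12300} = \frac{1}{-890597} = - \frac{1}{890597}$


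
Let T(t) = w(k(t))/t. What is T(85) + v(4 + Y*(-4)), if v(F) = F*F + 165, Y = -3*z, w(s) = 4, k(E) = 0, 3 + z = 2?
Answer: 19469/85 ≈ 229.05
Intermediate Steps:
z = -1 (z = -3 + 2 = -1)
Y = 3 (Y = -3*(-1) = 3)
T(t) = 4/t
v(F) = 165 + F² (v(F) = F² + 165 = 165 + F²)
T(85) + v(4 + Y*(-4)) = 4/85 + (165 + (4 + 3*(-4))²) = 4*(1/85) + (165 + (4 - 12)²) = 4/85 + (165 + (-8)²) = 4/85 + (165 + 64) = 4/85 + 229 = 19469/85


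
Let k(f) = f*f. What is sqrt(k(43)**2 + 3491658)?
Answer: sqrt(6910459) ≈ 2628.8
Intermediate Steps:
k(f) = f**2
sqrt(k(43)**2 + 3491658) = sqrt((43**2)**2 + 3491658) = sqrt(1849**2 + 3491658) = sqrt(3418801 + 3491658) = sqrt(6910459)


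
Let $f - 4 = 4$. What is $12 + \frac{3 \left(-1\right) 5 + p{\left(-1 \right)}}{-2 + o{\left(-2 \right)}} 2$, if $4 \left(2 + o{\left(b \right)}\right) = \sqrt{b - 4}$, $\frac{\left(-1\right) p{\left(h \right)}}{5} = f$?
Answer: $\frac{5092}{131} + \frac{220 i \sqrt{6}}{131} \approx 38.87 + 4.1136 i$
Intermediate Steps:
$f = 8$ ($f = 4 + 4 = 8$)
$p{\left(h \right)} = -40$ ($p{\left(h \right)} = \left(-5\right) 8 = -40$)
$o{\left(b \right)} = -2 + \frac{\sqrt{-4 + b}}{4}$ ($o{\left(b \right)} = -2 + \frac{\sqrt{b - 4}}{4} = -2 + \frac{\sqrt{-4 + b}}{4}$)
$12 + \frac{3 \left(-1\right) 5 + p{\left(-1 \right)}}{-2 + o{\left(-2 \right)}} 2 = 12 + \frac{3 \left(-1\right) 5 - 40}{-2 - \left(2 - \frac{\sqrt{-4 - 2}}{4}\right)} 2 = 12 + \frac{\left(-3\right) 5 - 40}{-2 - \left(2 - \frac{\sqrt{-6}}{4}\right)} 2 = 12 + \frac{-15 - 40}{-2 - \left(2 - \frac{i \sqrt{6}}{4}\right)} 2 = 12 + - \frac{55}{-2 - \left(2 - \frac{i \sqrt{6}}{4}\right)} 2 = 12 + - \frac{55}{-4 + \frac{i \sqrt{6}}{4}} \cdot 2 = 12 - \frac{110}{-4 + \frac{i \sqrt{6}}{4}}$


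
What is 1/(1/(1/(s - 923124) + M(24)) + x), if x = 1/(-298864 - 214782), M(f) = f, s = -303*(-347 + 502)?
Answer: 11958775514210/498259052359 ≈ 24.001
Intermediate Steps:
s = -46965 (s = -303*155 = -46965)
x = -1/513646 (x = 1/(-513646) = -1/513646 ≈ -1.9469e-6)
1/(1/(1/(s - 923124) + M(24)) + x) = 1/(1/(1/(-46965 - 923124) + 24) - 1/513646) = 1/(1/(1/(-970089) + 24) - 1/513646) = 1/(1/(-1/970089 + 24) - 1/513646) = 1/(1/(23282135/970089) - 1/513646) = 1/(970089/23282135 - 1/513646) = 1/(498259052359/11958775514210) = 11958775514210/498259052359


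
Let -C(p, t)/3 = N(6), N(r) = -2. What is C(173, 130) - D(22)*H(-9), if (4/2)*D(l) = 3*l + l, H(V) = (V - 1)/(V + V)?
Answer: -166/9 ≈ -18.444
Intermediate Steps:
C(p, t) = 6 (C(p, t) = -3*(-2) = 6)
H(V) = (-1 + V)/(2*V) (H(V) = (-1 + V)/((2*V)) = (-1 + V)*(1/(2*V)) = (-1 + V)/(2*V))
D(l) = 2*l (D(l) = (3*l + l)/2 = (4*l)/2 = 2*l)
C(173, 130) - D(22)*H(-9) = 6 - 2*22*(1/2)*(-1 - 9)/(-9) = 6 - 44*(1/2)*(-1/9)*(-10) = 6 - 44*5/9 = 6 - 1*220/9 = 6 - 220/9 = -166/9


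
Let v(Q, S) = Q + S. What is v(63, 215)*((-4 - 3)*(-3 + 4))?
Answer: -1946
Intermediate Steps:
v(63, 215)*((-4 - 3)*(-3 + 4)) = (63 + 215)*((-4 - 3)*(-3 + 4)) = 278*(-7*1) = 278*(-7) = -1946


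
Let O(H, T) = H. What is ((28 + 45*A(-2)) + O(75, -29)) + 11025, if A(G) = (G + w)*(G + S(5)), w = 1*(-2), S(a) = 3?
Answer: 10948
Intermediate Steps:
w = -2
A(G) = (-2 + G)*(3 + G) (A(G) = (G - 2)*(G + 3) = (-2 + G)*(3 + G))
((28 + 45*A(-2)) + O(75, -29)) + 11025 = ((28 + 45*(-6 - 2 + (-2)²)) + 75) + 11025 = ((28 + 45*(-6 - 2 + 4)) + 75) + 11025 = ((28 + 45*(-4)) + 75) + 11025 = ((28 - 180) + 75) + 11025 = (-152 + 75) + 11025 = -77 + 11025 = 10948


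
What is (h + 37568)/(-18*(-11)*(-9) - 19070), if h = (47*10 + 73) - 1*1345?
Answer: -18383/10426 ≈ -1.7632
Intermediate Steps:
h = -802 (h = (470 + 73) - 1345 = 543 - 1345 = -802)
(h + 37568)/(-18*(-11)*(-9) - 19070) = (-802 + 37568)/(-18*(-11)*(-9) - 19070) = 36766/(198*(-9) - 19070) = 36766/(-1782 - 19070) = 36766/(-20852) = 36766*(-1/20852) = -18383/10426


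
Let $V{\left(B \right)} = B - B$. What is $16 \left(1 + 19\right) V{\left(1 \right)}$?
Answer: $0$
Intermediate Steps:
$V{\left(B \right)} = 0$
$16 \left(1 + 19\right) V{\left(1 \right)} = 16 \left(1 + 19\right) 0 = 16 \cdot 20 \cdot 0 = 320 \cdot 0 = 0$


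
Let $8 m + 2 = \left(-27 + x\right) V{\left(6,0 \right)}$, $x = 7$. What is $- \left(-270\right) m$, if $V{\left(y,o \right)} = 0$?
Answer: $- \frac{135}{2} \approx -67.5$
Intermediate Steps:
$m = - \frac{1}{4}$ ($m = - \frac{1}{4} + \frac{\left(-27 + 7\right) 0}{8} = - \frac{1}{4} + \frac{\left(-20\right) 0}{8} = - \frac{1}{4} + \frac{1}{8} \cdot 0 = - \frac{1}{4} + 0 = - \frac{1}{4} \approx -0.25$)
$- \left(-270\right) m = - \frac{\left(-270\right) \left(-1\right)}{4} = \left(-1\right) \frac{135}{2} = - \frac{135}{2}$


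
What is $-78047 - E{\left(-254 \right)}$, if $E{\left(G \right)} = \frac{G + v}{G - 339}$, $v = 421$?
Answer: $- \frac{46281704}{593} \approx -78047.0$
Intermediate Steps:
$E{\left(G \right)} = \frac{421 + G}{-339 + G}$ ($E{\left(G \right)} = \frac{G + 421}{G - 339} = \frac{421 + G}{-339 + G}$)
$-78047 - E{\left(-254 \right)} = -78047 - \frac{421 - 254}{-339 - 254} = -78047 - \frac{1}{-593} \cdot 167 = -78047 - \left(- \frac{1}{593}\right) 167 = -78047 - - \frac{167}{593} = -78047 + \frac{167}{593} = - \frac{46281704}{593}$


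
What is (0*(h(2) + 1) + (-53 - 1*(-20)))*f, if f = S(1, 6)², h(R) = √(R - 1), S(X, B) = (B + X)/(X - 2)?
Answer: -1617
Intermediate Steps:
S(X, B) = (B + X)/(-2 + X)
h(R) = √(-1 + R)
f = 49 (f = ((6 + 1)/(-2 + 1))² = (7/(-1))² = (-1*7)² = (-7)² = 49)
(0*(h(2) + 1) + (-53 - 1*(-20)))*f = (0*(√(-1 + 2) + 1) + (-53 - 1*(-20)))*49 = (0*(√1 + 1) + (-53 + 20))*49 = (0*(1 + 1) - 33)*49 = (0*2 - 33)*49 = (0 - 33)*49 = -33*49 = -1617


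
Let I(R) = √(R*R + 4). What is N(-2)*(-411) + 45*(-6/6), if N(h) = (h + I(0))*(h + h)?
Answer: -45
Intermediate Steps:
I(R) = √(4 + R²) (I(R) = √(R² + 4) = √(4 + R²))
N(h) = 2*h*(2 + h) (N(h) = (h + √(4 + 0²))*(h + h) = (h + √(4 + 0))*(2*h) = (h + √4)*(2*h) = (h + 2)*(2*h) = (2 + h)*(2*h) = 2*h*(2 + h))
N(-2)*(-411) + 45*(-6/6) = (2*(-2)*(2 - 2))*(-411) + 45*(-6/6) = (2*(-2)*0)*(-411) + 45*(-6*⅙) = 0*(-411) + 45*(-1) = 0 - 45 = -45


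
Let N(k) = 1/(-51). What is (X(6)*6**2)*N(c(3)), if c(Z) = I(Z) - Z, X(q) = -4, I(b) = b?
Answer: 48/17 ≈ 2.8235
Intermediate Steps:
c(Z) = 0 (c(Z) = Z - Z = 0)
N(k) = -1/51
(X(6)*6**2)*N(c(3)) = -4*6**2*(-1/51) = -4*36*(-1/51) = -144*(-1/51) = 48/17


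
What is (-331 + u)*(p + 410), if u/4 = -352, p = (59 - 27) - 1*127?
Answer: -547785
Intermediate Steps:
p = -95 (p = 32 - 127 = -95)
u = -1408 (u = 4*(-352) = -1408)
(-331 + u)*(p + 410) = (-331 - 1408)*(-95 + 410) = -1739*315 = -547785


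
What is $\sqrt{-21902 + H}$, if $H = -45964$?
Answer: $i \sqrt{67866} \approx 260.51 i$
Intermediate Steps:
$\sqrt{-21902 + H} = \sqrt{-21902 - 45964} = \sqrt{-67866} = i \sqrt{67866}$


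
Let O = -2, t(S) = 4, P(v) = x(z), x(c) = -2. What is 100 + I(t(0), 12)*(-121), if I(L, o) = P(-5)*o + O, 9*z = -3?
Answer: 3246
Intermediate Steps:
z = -⅓ (z = (⅑)*(-3) = -⅓ ≈ -0.33333)
P(v) = -2
I(L, o) = -2 - 2*o (I(L, o) = -2*o - 2 = -2 - 2*o)
100 + I(t(0), 12)*(-121) = 100 + (-2 - 2*12)*(-121) = 100 + (-2 - 24)*(-121) = 100 - 26*(-121) = 100 + 3146 = 3246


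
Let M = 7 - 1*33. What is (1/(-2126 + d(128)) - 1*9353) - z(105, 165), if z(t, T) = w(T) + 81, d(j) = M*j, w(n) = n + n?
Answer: -53252857/5454 ≈ -9764.0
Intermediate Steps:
w(n) = 2*n
M = -26 (M = 7 - 33 = -26)
d(j) = -26*j
z(t, T) = 81 + 2*T (z(t, T) = 2*T + 81 = 81 + 2*T)
(1/(-2126 + d(128)) - 1*9353) - z(105, 165) = (1/(-2126 - 26*128) - 1*9353) - (81 + 2*165) = (1/(-2126 - 3328) - 9353) - (81 + 330) = (1/(-5454) - 9353) - 1*411 = (-1/5454 - 9353) - 411 = -51011263/5454 - 411 = -53252857/5454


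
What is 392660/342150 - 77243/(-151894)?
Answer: 8607139049/5197053210 ≈ 1.6562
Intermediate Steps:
392660/342150 - 77243/(-151894) = 392660*(1/342150) - 77243*(-1/151894) = 39266/34215 + 77243/151894 = 8607139049/5197053210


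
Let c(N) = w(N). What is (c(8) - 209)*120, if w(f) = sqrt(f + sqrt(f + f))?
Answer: -25080 + 240*sqrt(3) ≈ -24664.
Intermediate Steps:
w(f) = sqrt(f + sqrt(2)*sqrt(f)) (w(f) = sqrt(f + sqrt(2*f)) = sqrt(f + sqrt(2)*sqrt(f)))
c(N) = sqrt(N + sqrt(2)*sqrt(N))
(c(8) - 209)*120 = (sqrt(8 + sqrt(2)*sqrt(8)) - 209)*120 = (sqrt(8 + sqrt(2)*(2*sqrt(2))) - 209)*120 = (sqrt(8 + 4) - 209)*120 = (sqrt(12) - 209)*120 = (2*sqrt(3) - 209)*120 = (-209 + 2*sqrt(3))*120 = -25080 + 240*sqrt(3)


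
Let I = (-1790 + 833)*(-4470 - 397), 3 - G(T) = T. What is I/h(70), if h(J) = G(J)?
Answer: -4657719/67 ≈ -69518.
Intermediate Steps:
G(T) = 3 - T
h(J) = 3 - J
I = 4657719 (I = -957*(-4867) = 4657719)
I/h(70) = 4657719/(3 - 1*70) = 4657719/(3 - 70) = 4657719/(-67) = 4657719*(-1/67) = -4657719/67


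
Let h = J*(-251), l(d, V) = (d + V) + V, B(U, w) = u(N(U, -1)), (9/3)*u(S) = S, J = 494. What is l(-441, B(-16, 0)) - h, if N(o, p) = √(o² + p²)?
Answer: 123553 + 2*√257/3 ≈ 1.2356e+5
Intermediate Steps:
u(S) = S/3
B(U, w) = √(1 + U²)/3 (B(U, w) = √(U² + (-1)²)/3 = √(U² + 1)/3 = √(1 + U²)/3)
l(d, V) = d + 2*V (l(d, V) = (V + d) + V = d + 2*V)
h = -123994 (h = 494*(-251) = -123994)
l(-441, B(-16, 0)) - h = (-441 + 2*(√(1 + (-16)²)/3)) - 1*(-123994) = (-441 + 2*(√(1 + 256)/3)) + 123994 = (-441 + 2*(√257/3)) + 123994 = (-441 + 2*√257/3) + 123994 = 123553 + 2*√257/3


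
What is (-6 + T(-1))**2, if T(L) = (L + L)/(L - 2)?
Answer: 256/9 ≈ 28.444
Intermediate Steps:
T(L) = 2*L/(-2 + L) (T(L) = (2*L)/(-2 + L) = 2*L/(-2 + L))
(-6 + T(-1))**2 = (-6 + 2*(-1)/(-2 - 1))**2 = (-6 + 2*(-1)/(-3))**2 = (-6 + 2*(-1)*(-1/3))**2 = (-6 + 2/3)**2 = (-16/3)**2 = 256/9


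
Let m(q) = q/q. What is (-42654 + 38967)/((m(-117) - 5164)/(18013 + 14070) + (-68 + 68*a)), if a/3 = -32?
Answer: 118290021/211624631 ≈ 0.55896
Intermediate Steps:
a = -96 (a = 3*(-32) = -96)
m(q) = 1
(-42654 + 38967)/((m(-117) - 5164)/(18013 + 14070) + (-68 + 68*a)) = (-42654 + 38967)/((1 - 5164)/(18013 + 14070) + (-68 + 68*(-96))) = -3687/(-5163/32083 + (-68 - 6528)) = -3687/(-5163*1/32083 - 6596) = -3687/(-5163/32083 - 6596) = -3687/(-211624631/32083) = -3687*(-32083/211624631) = 118290021/211624631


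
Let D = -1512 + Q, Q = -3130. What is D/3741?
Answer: -4642/3741 ≈ -1.2408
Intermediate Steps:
D = -4642 (D = -1512 - 3130 = -4642)
D/3741 = -4642/3741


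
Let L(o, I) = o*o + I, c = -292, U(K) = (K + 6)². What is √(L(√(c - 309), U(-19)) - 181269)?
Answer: 3*I*√20189 ≈ 426.26*I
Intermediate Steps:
U(K) = (6 + K)²
L(o, I) = I + o² (L(o, I) = o² + I = I + o²)
√(L(√(c - 309), U(-19)) - 181269) = √(((6 - 19)² + (√(-292 - 309))²) - 181269) = √(((-13)² + (√(-601))²) - 181269) = √((169 + (I*√601)²) - 181269) = √((169 - 601) - 181269) = √(-432 - 181269) = √(-181701) = 3*I*√20189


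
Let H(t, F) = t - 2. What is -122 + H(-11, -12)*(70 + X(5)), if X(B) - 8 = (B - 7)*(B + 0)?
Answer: -1006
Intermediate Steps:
X(B) = 8 + B*(-7 + B) (X(B) = 8 + (B - 7)*(B + 0) = 8 + (-7 + B)*B = 8 + B*(-7 + B))
H(t, F) = -2 + t
-122 + H(-11, -12)*(70 + X(5)) = -122 + (-2 - 11)*(70 + (8 + 5² - 7*5)) = -122 - 13*(70 + (8 + 25 - 35)) = -122 - 13*(70 - 2) = -122 - 13*68 = -122 - 884 = -1006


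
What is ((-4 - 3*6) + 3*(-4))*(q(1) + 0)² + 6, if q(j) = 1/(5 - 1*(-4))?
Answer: 452/81 ≈ 5.5802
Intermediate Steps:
q(j) = ⅑ (q(j) = 1/(5 + 4) = 1/9 = ⅑)
((-4 - 3*6) + 3*(-4))*(q(1) + 0)² + 6 = ((-4 - 3*6) + 3*(-4))*(⅑ + 0)² + 6 = ((-4 - 18) - 12)*(⅑)² + 6 = (-22 - 12)*(1/81) + 6 = -34*1/81 + 6 = -34/81 + 6 = 452/81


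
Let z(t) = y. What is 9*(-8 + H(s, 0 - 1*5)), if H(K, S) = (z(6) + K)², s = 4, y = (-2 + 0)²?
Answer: 504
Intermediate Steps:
y = 4 (y = (-2)² = 4)
z(t) = 4
H(K, S) = (4 + K)²
9*(-8 + H(s, 0 - 1*5)) = 9*(-8 + (4 + 4)²) = 9*(-8 + 8²) = 9*(-8 + 64) = 9*56 = 504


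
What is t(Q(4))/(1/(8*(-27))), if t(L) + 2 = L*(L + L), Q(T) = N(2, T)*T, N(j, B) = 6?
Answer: -248400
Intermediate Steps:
Q(T) = 6*T
t(L) = -2 + 2*L² (t(L) = -2 + L*(L + L) = -2 + L*(2*L) = -2 + 2*L²)
t(Q(4))/(1/(8*(-27))) = (-2 + 2*(6*4)²)/(1/(8*(-27))) = (-2 + 2*24²)/(1/(-216)) = (-2 + 2*576)/(-1/216) = (-2 + 1152)*(-216) = 1150*(-216) = -248400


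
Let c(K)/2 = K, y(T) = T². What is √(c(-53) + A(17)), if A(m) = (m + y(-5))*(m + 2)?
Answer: 2*√173 ≈ 26.306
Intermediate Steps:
c(K) = 2*K
A(m) = (2 + m)*(25 + m) (A(m) = (m + (-5)²)*(m + 2) = (m + 25)*(2 + m) = (25 + m)*(2 + m) = (2 + m)*(25 + m))
√(c(-53) + A(17)) = √(2*(-53) + (50 + 17² + 27*17)) = √(-106 + (50 + 289 + 459)) = √(-106 + 798) = √692 = 2*√173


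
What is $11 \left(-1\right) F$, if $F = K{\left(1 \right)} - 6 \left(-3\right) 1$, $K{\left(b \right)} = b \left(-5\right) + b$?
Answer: $-154$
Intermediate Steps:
$K{\left(b \right)} = - 4 b$ ($K{\left(b \right)} = - 5 b + b = - 4 b$)
$F = 14$ ($F = \left(-4\right) 1 - 6 \left(-3\right) 1 = -4 - \left(-18\right) 1 = -4 - -18 = -4 + 18 = 14$)
$11 \left(-1\right) F = 11 \left(-1\right) 14 = \left(-11\right) 14 = -154$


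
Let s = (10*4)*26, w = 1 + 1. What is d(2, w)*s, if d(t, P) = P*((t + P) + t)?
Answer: 12480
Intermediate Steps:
w = 2
s = 1040 (s = 40*26 = 1040)
d(t, P) = P*(P + 2*t) (d(t, P) = P*((P + t) + t) = P*(P + 2*t))
d(2, w)*s = (2*(2 + 2*2))*1040 = (2*(2 + 4))*1040 = (2*6)*1040 = 12*1040 = 12480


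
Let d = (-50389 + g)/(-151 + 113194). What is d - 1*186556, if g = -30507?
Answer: -21088930804/113043 ≈ -1.8656e+5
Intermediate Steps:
d = -80896/113043 (d = (-50389 - 30507)/(-151 + 113194) = -80896/113043 ≈ -0.71562)
d - 1*186556 = -80896/113043 - 1*186556 = -80896/113043 - 186556 = -21088930804/113043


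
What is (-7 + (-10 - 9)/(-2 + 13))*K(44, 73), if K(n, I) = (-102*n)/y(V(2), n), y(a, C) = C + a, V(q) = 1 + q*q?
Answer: 39168/49 ≈ 799.35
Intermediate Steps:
V(q) = 1 + q**2
K(n, I) = -102*n/(5 + n) (K(n, I) = (-102*n)/(n + (1 + 2**2)) = (-102*n)/(n + (1 + 4)) = (-102*n)/(n + 5) = (-102*n)/(5 + n) = -102*n/(5 + n))
(-7 + (-10 - 9)/(-2 + 13))*K(44, 73) = (-7 + (-10 - 9)/(-2 + 13))*(-102*44/(5 + 44)) = (-7 - 19/11)*(-102*44/49) = (-7 - 19*1/11)*(-102*44*1/49) = (-7 - 19/11)*(-4488/49) = -96/11*(-4488/49) = 39168/49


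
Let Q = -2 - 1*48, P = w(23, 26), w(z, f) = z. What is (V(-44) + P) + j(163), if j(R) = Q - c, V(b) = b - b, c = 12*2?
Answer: -51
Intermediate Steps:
P = 23
c = 24
V(b) = 0
Q = -50 (Q = -2 - 48 = -50)
j(R) = -74 (j(R) = -50 - 1*24 = -50 - 24 = -74)
(V(-44) + P) + j(163) = (0 + 23) - 74 = 23 - 74 = -51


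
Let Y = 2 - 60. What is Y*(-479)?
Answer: 27782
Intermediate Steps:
Y = -58
Y*(-479) = -58*(-479) = 27782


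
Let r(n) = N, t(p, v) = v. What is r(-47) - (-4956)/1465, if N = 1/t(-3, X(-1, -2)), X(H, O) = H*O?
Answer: 11377/2930 ≈ 3.8829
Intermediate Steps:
N = 1/2 (N = 1/(-1*(-2)) = 1/2 ≈ 0.50000)
r(n) = 1/2
r(-47) - (-4956)/1465 = 1/2 - (-4956)/1465 = 1/2 - 1*(-4956/1465) = 1/2 + 4956/1465 = 11377/2930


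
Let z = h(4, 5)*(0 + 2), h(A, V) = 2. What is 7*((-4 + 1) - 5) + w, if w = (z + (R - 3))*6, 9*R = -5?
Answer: -160/3 ≈ -53.333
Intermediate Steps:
R = -5/9 (R = (⅑)*(-5) = -5/9 ≈ -0.55556)
z = 4 (z = 2*(0 + 2) = 2*2 = 4)
w = 8/3 (w = (4 + (-5/9 - 3))*6 = (4 - 32/9)*6 = (4/9)*6 = 8/3 ≈ 2.6667)
7*((-4 + 1) - 5) + w = 7*((-4 + 1) - 5) + 8/3 = 7*(-3 - 5) + 8/3 = 7*(-8) + 8/3 = -56 + 8/3 = -160/3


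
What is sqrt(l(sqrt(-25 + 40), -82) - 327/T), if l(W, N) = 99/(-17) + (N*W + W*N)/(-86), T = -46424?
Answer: sqrt(-1674636443172966 + 549041629093216*sqrt(15))/16967972 ≈ 1.2527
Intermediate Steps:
l(W, N) = -99/17 - N*W/43 (l(W, N) = 99*(-1/17) + (N*W + N*W)*(-1/86) = -99/17 + (2*N*W)*(-1/86) = -99/17 - N*W/43)
sqrt(l(sqrt(-25 + 40), -82) - 327/T) = sqrt((-99/17 - 1/43*(-82)*sqrt(-25 + 40)) - 327/(-46424)) = sqrt((-99/17 - 1/43*(-82)*sqrt(15)) - 327*(-1/46424)) = sqrt((-99/17 + 82*sqrt(15)/43) + 327/46424) = sqrt(-4590417/789208 + 82*sqrt(15)/43)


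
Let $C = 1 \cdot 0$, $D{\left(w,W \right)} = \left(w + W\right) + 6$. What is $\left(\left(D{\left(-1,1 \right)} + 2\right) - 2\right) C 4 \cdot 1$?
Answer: $0$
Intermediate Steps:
$D{\left(w,W \right)} = 6 + W + w$ ($D{\left(w,W \right)} = \left(W + w\right) + 6 = 6 + W + w$)
$C = 0$
$\left(\left(D{\left(-1,1 \right)} + 2\right) - 2\right) C 4 \cdot 1 = \left(\left(\left(6 + 1 - 1\right) + 2\right) - 2\right) 0 \cdot 4 \cdot 1 = \left(\left(6 + 2\right) - 2\right) 0 \cdot 1 = \left(8 - 2\right) 0 = 6 \cdot 0 = 0$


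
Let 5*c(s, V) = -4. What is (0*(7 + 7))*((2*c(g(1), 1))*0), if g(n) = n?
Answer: 0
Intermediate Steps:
c(s, V) = -⅘ (c(s, V) = (⅕)*(-4) = -⅘)
(0*(7 + 7))*((2*c(g(1), 1))*0) = (0*(7 + 7))*((2*(-⅘))*0) = (0*14)*(-8/5*0) = 0*0 = 0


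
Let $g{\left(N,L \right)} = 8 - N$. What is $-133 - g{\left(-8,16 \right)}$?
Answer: $-149$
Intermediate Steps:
$-133 - g{\left(-8,16 \right)} = -133 - \left(8 - -8\right) = -133 - \left(8 + 8\right) = -133 - 16 = -149$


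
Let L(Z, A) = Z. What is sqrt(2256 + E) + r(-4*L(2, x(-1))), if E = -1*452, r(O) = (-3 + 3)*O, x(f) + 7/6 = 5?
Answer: 2*sqrt(451) ≈ 42.474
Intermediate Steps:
x(f) = 23/6 (x(f) = -7/6 + 5 = 23/6)
r(O) = 0 (r(O) = 0*O = 0)
E = -452
sqrt(2256 + E) + r(-4*L(2, x(-1))) = sqrt(2256 - 452) + 0 = sqrt(1804) + 0 = 2*sqrt(451) + 0 = 2*sqrt(451)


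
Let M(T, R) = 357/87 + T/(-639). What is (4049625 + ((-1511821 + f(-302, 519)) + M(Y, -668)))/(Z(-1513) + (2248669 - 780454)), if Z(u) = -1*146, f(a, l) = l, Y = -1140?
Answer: 15679257538/9068262213 ≈ 1.7290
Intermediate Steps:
M(T, R) = 119/29 - T/639 (M(T, R) = 357*(1/87) + T*(-1/639) = 119/29 - T/639)
Z(u) = -146
(4049625 + ((-1511821 + f(-302, 519)) + M(Y, -668)))/(Z(-1513) + (2248669 - 780454)) = (4049625 + ((-1511821 + 519) + (119/29 - 1/639*(-1140))))/(-146 + (2248669 - 780454)) = (4049625 + (-1511302 + (119/29 + 380/213)))/(-146 + 1468215) = (4049625 + (-1511302 + 36367/6177))/1468069 = (4049625 - 9335276087/6177)*(1/1468069) = (15679257538/6177)*(1/1468069) = 15679257538/9068262213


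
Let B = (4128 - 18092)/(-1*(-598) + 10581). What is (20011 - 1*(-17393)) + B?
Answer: 418125352/11179 ≈ 37403.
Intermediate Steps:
B = -13964/11179 (B = -13964/(598 + 10581) = -13964/11179 ≈ -1.2491)
(20011 - 1*(-17393)) + B = (20011 - 1*(-17393)) - 13964/11179 = (20011 + 17393) - 13964/11179 = 37404 - 13964/11179 = 418125352/11179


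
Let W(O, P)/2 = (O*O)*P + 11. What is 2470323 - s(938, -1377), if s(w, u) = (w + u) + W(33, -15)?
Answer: 2503410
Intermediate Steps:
W(O, P) = 22 + 2*P*O² (W(O, P) = 2*((O*O)*P + 11) = 2*(O²*P + 11) = 2*(P*O² + 11) = 2*(11 + P*O²) = 22 + 2*P*O²)
s(w, u) = -32648 + u + w (s(w, u) = (w + u) + (22 + 2*(-15)*33²) = (u + w) + (22 + 2*(-15)*1089) = (u + w) + (22 - 32670) = (u + w) - 32648 = -32648 + u + w)
2470323 - s(938, -1377) = 2470323 - (-32648 - 1377 + 938) = 2470323 - 1*(-33087) = 2470323 + 33087 = 2503410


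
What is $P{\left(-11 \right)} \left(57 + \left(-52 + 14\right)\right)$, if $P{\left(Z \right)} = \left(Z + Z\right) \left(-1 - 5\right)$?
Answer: $2508$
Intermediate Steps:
$P{\left(Z \right)} = - 12 Z$ ($P{\left(Z \right)} = 2 Z \left(-6\right) = - 12 Z$)
$P{\left(-11 \right)} \left(57 + \left(-52 + 14\right)\right) = \left(-12\right) \left(-11\right) \left(57 + \left(-52 + 14\right)\right) = 132 \left(57 - 38\right) = 132 \cdot 19 = 2508$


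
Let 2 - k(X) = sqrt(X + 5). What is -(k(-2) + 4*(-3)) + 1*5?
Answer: 15 + sqrt(3) ≈ 16.732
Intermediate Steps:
k(X) = 2 - sqrt(5 + X) (k(X) = 2 - sqrt(X + 5) = 2 - sqrt(5 + X))
-(k(-2) + 4*(-3)) + 1*5 = -((2 - sqrt(5 - 2)) + 4*(-3)) + 1*5 = -((2 - sqrt(3)) - 12) + 5 = -(-10 - sqrt(3)) + 5 = (10 + sqrt(3)) + 5 = 15 + sqrt(3)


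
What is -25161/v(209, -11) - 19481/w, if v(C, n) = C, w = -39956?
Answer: -143037341/1192972 ≈ -119.90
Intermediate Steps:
-25161/v(209, -11) - 19481/w = -25161/209 - 19481/(-39956) = -25161*1/209 - 19481*(-1/39956) = -25161/209 + 2783/5708 = -143037341/1192972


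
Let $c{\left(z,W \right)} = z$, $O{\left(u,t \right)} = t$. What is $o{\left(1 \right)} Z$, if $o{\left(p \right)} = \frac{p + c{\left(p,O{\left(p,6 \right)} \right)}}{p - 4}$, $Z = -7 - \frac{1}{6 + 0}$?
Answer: $\frac{43}{9} \approx 4.7778$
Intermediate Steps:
$Z = - \frac{43}{6}$ ($Z = -7 - \frac{1}{6} = - \frac{43}{6} \approx -7.1667$)
$o{\left(p \right)} = \frac{2 p}{-4 + p}$ ($o{\left(p \right)} = \frac{p + p}{p - 4} = \frac{2 p}{-4 + p}$)
$o{\left(1 \right)} Z = 2 \cdot 1 \frac{1}{-4 + 1} \left(- \frac{43}{6}\right) = 2 \cdot 1 \frac{1}{-3} \left(- \frac{43}{6}\right) = 2 \cdot 1 \left(- \frac{1}{3}\right) \left(- \frac{43}{6}\right) = \left(- \frac{2}{3}\right) \left(- \frac{43}{6}\right) = \frac{43}{9}$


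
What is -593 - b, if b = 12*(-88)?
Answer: 463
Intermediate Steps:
b = -1056
-593 - b = -593 - 1*(-1056) = -593 + 1056 = 463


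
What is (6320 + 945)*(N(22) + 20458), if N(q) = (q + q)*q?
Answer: 155659890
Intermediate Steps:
N(q) = 2*q**2 (N(q) = (2*q)*q = 2*q**2)
(6320 + 945)*(N(22) + 20458) = (6320 + 945)*(2*22**2 + 20458) = 7265*(2*484 + 20458) = 7265*(968 + 20458) = 7265*21426 = 155659890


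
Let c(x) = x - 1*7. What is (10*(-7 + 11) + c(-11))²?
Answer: 484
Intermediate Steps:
c(x) = -7 + x (c(x) = x - 7 = -7 + x)
(10*(-7 + 11) + c(-11))² = (10*(-7 + 11) + (-7 - 11))² = (10*4 - 18)² = (40 - 18)² = 22² = 484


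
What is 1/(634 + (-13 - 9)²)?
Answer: 1/1118 ≈ 0.00089445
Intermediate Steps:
1/(634 + (-13 - 9)²) = 1/(634 + (-22)²) = 1/(634 + 484) = 1/1118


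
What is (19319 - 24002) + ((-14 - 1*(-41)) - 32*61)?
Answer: -6608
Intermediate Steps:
(19319 - 24002) + ((-14 - 1*(-41)) - 32*61) = -4683 + ((-14 + 41) - 1952) = -4683 + (27 - 1952) = -4683 - 1925 = -6608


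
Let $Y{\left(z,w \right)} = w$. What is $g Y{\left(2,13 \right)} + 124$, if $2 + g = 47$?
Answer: $709$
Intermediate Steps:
$g = 45$ ($g = -2 + 47 = 45$)
$g Y{\left(2,13 \right)} + 124 = 45 \cdot 13 + 124 = 585 + 124 = 709$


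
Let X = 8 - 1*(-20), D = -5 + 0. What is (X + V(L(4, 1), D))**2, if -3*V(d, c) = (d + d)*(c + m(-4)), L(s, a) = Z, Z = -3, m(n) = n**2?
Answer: 2500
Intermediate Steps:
L(s, a) = -3
D = -5
V(d, c) = -2*d*(16 + c)/3 (V(d, c) = -(d + d)*(c + (-4)**2)/3 = -2*d*(c + 16)/3 = -2*d*(16 + c)/3)
X = 28 (X = 8 + 20 = 28)
(X + V(L(4, 1), D))**2 = (28 - 2/3*(-3)*(16 - 5))**2 = (28 - 2/3*(-3)*11)**2 = (28 + 22)**2 = 50**2 = 2500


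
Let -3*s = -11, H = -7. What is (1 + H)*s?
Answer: -22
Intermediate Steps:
s = 11/3 (s = -1/3*(-11) = 11/3 ≈ 3.6667)
(1 + H)*s = (1 - 7)*(11/3) = -6*11/3 = -22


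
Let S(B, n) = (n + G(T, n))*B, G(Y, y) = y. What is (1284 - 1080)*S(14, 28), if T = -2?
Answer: 159936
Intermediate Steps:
S(B, n) = 2*B*n (S(B, n) = (n + n)*B = (2*n)*B = 2*B*n)
(1284 - 1080)*S(14, 28) = (1284 - 1080)*(2*14*28) = 204*784 = 159936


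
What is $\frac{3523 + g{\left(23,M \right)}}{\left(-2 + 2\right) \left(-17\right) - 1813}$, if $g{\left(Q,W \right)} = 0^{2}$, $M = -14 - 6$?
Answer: $- \frac{3523}{1813} \approx -1.9432$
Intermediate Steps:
$M = -20$ ($M = -14 - 6 = -20$)
$g{\left(Q,W \right)} = 0$
$\frac{3523 + g{\left(23,M \right)}}{\left(-2 + 2\right) \left(-17\right) - 1813} = \frac{3523 + 0}{\left(-2 + 2\right) \left(-17\right) - 1813} = \frac{3523}{0 \left(-17\right) - 1813} = \frac{3523}{0 - 1813} = \frac{3523}{-1813} = 3523 \left(- \frac{1}{1813}\right) = - \frac{3523}{1813}$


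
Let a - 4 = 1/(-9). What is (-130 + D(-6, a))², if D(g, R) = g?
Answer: 18496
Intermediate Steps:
a = 35/9 (a = 4 + 1/(-9) = 4 - ⅑ = 35/9 ≈ 3.8889)
(-130 + D(-6, a))² = (-130 - 6)² = (-136)² = 18496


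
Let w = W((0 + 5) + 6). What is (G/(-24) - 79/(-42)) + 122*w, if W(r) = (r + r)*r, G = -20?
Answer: 206687/7 ≈ 29527.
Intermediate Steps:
W(r) = 2*r² (W(r) = (2*r)*r = 2*r²)
w = 242 (w = 2*((0 + 5) + 6)² = 2*(5 + 6)² = 2*11² = 2*121 = 242)
(G/(-24) - 79/(-42)) + 122*w = (-20/(-24) - 79/(-42)) + 122*242 = (-20*(-1/24) - 79*(-1/42)) + 29524 = (⅚ + 79/42) + 29524 = 19/7 + 29524 = 206687/7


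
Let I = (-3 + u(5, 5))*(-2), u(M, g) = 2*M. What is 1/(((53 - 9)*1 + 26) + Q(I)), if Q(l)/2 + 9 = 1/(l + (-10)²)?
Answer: 43/2237 ≈ 0.019222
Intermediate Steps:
I = -14 (I = (-3 + 2*5)*(-2) = (-3 + 10)*(-2) = 7*(-2) = -14)
Q(l) = -18 + 2/(100 + l) (Q(l) = -18 + 2/(l + (-10)²) = -18 + 2/(l + 100) = -18 + 2/(100 + l))
1/(((53 - 9)*1 + 26) + Q(I)) = 1/(((53 - 9)*1 + 26) + 2*(-899 - 9*(-14))/(100 - 14)) = 1/((44*1 + 26) + 2*(-899 + 126)/86) = 1/((44 + 26) + 2*(1/86)*(-773)) = 1/(70 - 773/43) = 1/(2237/43) = 43/2237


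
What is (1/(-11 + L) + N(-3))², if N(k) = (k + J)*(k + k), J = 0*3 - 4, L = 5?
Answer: 63001/36 ≈ 1750.0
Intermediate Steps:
J = -4 (J = 0 - 4 = -4)
N(k) = 2*k*(-4 + k) (N(k) = (k - 4)*(k + k) = (-4 + k)*(2*k) = 2*k*(-4 + k))
(1/(-11 + L) + N(-3))² = (1/(-11 + 5) + 2*(-3)*(-4 - 3))² = (1/(-6) + 2*(-3)*(-7))² = (-⅙ + 42)² = (251/6)² = 63001/36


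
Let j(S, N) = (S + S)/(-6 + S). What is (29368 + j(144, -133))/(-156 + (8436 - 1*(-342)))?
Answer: 337756/99153 ≈ 3.4064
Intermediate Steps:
j(S, N) = 2*S/(-6 + S) (j(S, N) = (2*S)/(-6 + S) = 2*S/(-6 + S))
(29368 + j(144, -133))/(-156 + (8436 - 1*(-342))) = (29368 + 2*144/(-6 + 144))/(-156 + (8436 - 1*(-342))) = (29368 + 2*144/138)/(-156 + (8436 + 342)) = (29368 + 2*144*(1/138))/(-156 + 8778) = (29368 + 48/23)/8622 = (675512/23)*(1/8622) = 337756/99153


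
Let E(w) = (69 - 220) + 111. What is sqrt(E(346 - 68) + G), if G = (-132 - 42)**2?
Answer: 2*sqrt(7559) ≈ 173.89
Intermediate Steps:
G = 30276 (G = (-174)**2 = 30276)
E(w) = -40 (E(w) = -151 + 111 = -40)
sqrt(E(346 - 68) + G) = sqrt(-40 + 30276) = sqrt(30236) = 2*sqrt(7559)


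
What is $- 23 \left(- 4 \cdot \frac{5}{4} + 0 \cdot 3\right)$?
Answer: $115$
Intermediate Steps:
$- 23 \left(- 4 \cdot \frac{5}{4} + 0 \cdot 3\right) = - 23 \left(- 4 \cdot 5 \cdot \frac{1}{4} + 0\right) = - 23 \left(\left(-4\right) \frac{5}{4} + 0\right) = - 23 \left(-5 + 0\right) = \left(-23\right) \left(-5\right) = 115$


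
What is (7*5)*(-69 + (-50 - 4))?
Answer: -4305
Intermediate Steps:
(7*5)*(-69 + (-50 - 4)) = 35*(-69 - 54) = 35*(-123) = -4305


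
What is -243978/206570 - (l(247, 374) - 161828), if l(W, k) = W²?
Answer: 1487566918/14755 ≈ 1.0082e+5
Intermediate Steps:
-243978/206570 - (l(247, 374) - 161828) = -243978/206570 - (247² - 161828) = -243978*1/206570 - (61009 - 161828) = -17427/14755 - 1*(-100819) = -17427/14755 + 100819 = 1487566918/14755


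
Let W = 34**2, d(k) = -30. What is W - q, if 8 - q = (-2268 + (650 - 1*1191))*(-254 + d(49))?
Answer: 798904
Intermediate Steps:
q = -797748 (q = 8 - (-2268 + (650 - 1*1191))*(-254 - 30) = 8 - (-2268 + (650 - 1191))*(-284) = 8 - (-2268 - 541)*(-284) = 8 - (-2809)*(-284) = 8 - 1*797756 = 8 - 797756 = -797748)
W = 1156
W - q = 1156 - 1*(-797748) = 1156 + 797748 = 798904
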